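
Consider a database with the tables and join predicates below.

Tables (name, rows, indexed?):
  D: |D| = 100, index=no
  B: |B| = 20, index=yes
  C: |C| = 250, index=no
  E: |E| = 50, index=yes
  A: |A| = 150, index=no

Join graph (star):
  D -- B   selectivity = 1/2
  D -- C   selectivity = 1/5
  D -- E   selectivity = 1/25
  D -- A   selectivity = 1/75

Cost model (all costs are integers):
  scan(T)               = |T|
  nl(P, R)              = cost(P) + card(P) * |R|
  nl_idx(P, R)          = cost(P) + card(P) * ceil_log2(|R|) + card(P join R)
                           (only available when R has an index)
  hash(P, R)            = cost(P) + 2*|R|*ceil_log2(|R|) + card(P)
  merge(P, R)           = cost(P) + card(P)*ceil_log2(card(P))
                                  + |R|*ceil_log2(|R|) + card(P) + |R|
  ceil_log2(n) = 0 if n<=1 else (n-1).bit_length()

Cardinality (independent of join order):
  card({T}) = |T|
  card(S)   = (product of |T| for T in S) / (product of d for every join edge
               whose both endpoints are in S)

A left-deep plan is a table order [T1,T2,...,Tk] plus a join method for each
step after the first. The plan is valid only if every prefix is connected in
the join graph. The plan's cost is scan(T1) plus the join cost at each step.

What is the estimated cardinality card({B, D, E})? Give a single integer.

Tables in S: B(20), D(100), E(50)
Edges inside S: D-B(d=2), D-E(d=25)
numerator = 20 * 100 * 50 = 100000
denominator = 2 * 25 = 50
card(S) = 100000 / 50 = 2000

2000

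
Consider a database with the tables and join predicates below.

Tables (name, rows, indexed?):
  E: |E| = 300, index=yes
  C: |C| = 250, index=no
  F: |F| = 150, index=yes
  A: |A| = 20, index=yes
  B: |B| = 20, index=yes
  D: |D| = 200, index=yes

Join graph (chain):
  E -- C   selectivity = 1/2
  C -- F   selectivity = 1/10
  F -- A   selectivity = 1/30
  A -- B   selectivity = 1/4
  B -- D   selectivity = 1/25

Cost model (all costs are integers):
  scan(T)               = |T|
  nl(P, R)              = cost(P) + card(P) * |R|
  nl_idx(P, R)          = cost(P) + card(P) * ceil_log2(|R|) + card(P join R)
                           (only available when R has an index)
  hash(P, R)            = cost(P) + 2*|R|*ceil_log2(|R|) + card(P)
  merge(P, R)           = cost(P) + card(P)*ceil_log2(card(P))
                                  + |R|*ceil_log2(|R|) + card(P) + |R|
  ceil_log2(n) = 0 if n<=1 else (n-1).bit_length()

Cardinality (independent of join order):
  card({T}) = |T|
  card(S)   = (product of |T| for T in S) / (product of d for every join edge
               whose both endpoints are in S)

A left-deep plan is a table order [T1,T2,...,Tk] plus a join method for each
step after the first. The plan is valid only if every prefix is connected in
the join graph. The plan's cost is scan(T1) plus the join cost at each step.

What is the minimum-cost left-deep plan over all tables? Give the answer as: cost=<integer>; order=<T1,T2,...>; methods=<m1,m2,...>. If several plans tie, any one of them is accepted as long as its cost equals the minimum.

cost=117300; order=B,D,A,F,C,E; methods=nl_idx,hash,hash,hash,hash

Selinger DP (subsets sized 1..n):
  {E}: scan cost=300, card=300
  {C}: scan cost=250, card=250
  {F}: scan cost=150, card=150
  {A}: scan cost=20, card=20
  {B}: scan cost=20, card=20
  {D}: scan cost=200, card=200
  {CE}: card=37500; try (C,hash)→4600, (E,merge)→5500, (C,merge)→5550, (E,hash)→5900, (E,nl_idx)→40000, (E,nl)→75250 …(+1); best=4600 via (C,hash)
  {CF}: card=3750; try (F,hash)→2900, (C,merge)→3750, (F,merge)→3850, (C,hash)→4300, (F,nl_idx)→6000, (C,nl)→37650 …(+1); best=2900 via (F,hash)
  {AF}: card=100; try (F,nl_idx)→280, (A,hash)→500, (A,nl_idx)→1000, (F,merge)→1490, (A,merge)→1620, (F,hash)→2440 …(+2); best=280 via (F,nl_idx)
  {AB}: card=100; try (B,nl_idx)→220, (A,nl_idx)→220, (B,hash)→240, (A,hash)→240, (B,merge)→260, (A,merge)→260 …(+2); best=220 via (B,nl_idx)
  {BD}: card=160; try (D,nl_idx)→340, (B,hash)→600, (B,nl_idx)→1360, (D,merge)→1940, (B,merge)→2120, (D,hash)→3240 …(+2); best=340 via (D,nl_idx)
  {CEF}: card=562500; try (E,hash)→12050, (F,hash)→44500, (E,merge)→54650, (E,nl_idx)→599150, (F,merge)→643450, (F,nl_idx)→867100 …(+2); best=12050 via (E,hash)
  {ACF}: card=2500; try (C,merge)→3330, (C,hash)→4380, (A,hash)→6850, (A,nl_idx)→24150, (C,nl)→25280, (A,merge)→51770 …(+1); best=3330 via (C,merge)
  {ABF}: card=500; try (B,hash)→580, (B,merge)→1200, (B,nl_idx)→1280, (F,nl_idx)→1520, (B,nl)→2280, (F,merge)→2370 …(+2); best=580 via (B,hash)
  {ABD}: card=800; try (A,hash)→700, (D,nl_idx)→1820, (A,merge)→1900, (A,nl_idx)→1940, (D,merge)→2820, (D,hash)→3520 …(+2); best=700 via (A,hash)
  {ACEF}: card=375000; try (E,hash)→11230, (E,merge)→38830, (E,nl_idx)→400830, (A,hash)→574750, (E,nl)→753330, (A,nl_idx)→3199550 …(+2); best=11230 via (E,hash)
  {ABCF}: card=12500; try (C,hash)→5080, (B,hash)→6030, (C,merge)→7830, (B,nl_idx)→28330, (B,merge)→35950, (B,nl)→53330 …(+1); best=5080 via (C,hash)
  {ABDF}: card=4000; try (F,hash)→3900, (D,hash)→4280, (D,merge)→7380, (D,nl_idx)→8580, (F,merge)→10850, (F,nl_idx)→11100 …(+2); best=3900 via (F,hash)
  {ABCEF}: card=1875000; try (E,hash)→22980, (E,merge)→195580, (B,hash)→386430, (E,nl_idx)→1992580, (E,nl)→3755080, (B,nl_idx)→3761230 …(+2); best=22980 via (E,hash)
  {ABCDF}: card=100000; try (C,hash)→11900, (D,hash)→20780, (C,merge)→58150, (D,merge)→194380, (D,nl_idx)→205080, (C,nl)→1003900 …(+1); best=11900 via (C,hash)
  {ABCDEF}: card=15000000; try (E,hash)→117300, (E,merge)→1814900, (D,hash)→1901180, (E,nl_idx)→15911900, (E,nl)→30011900, (D,nl_idx)→30022980 …(+2); best=117300 via (E,hash)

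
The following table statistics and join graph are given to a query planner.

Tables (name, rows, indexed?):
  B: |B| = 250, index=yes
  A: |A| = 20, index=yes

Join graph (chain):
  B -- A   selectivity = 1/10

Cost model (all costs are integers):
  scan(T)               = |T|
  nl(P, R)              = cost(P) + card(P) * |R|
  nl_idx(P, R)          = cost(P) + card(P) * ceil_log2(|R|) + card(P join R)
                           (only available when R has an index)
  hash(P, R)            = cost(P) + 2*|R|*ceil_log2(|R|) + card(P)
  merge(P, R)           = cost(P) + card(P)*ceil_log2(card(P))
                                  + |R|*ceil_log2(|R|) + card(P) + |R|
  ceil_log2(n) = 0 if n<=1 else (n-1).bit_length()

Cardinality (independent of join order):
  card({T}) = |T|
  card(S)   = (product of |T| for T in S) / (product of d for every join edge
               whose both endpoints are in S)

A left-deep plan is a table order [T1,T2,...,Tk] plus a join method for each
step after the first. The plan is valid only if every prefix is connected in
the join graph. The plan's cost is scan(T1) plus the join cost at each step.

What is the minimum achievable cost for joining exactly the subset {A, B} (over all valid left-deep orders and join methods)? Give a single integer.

Selinger DP over subsets of {A,B}:
  {B}: scan cost=250, card=250
  {A}: scan cost=20, card=20
  {AB}: card=500; try (B,nl_idx)→680, (A,hash)→700, (A,nl_idx)→2000, (B,merge)→2390, (A,merge)→2620, (B,hash)→4040 …(+2); best=680 via (B,nl_idx)

680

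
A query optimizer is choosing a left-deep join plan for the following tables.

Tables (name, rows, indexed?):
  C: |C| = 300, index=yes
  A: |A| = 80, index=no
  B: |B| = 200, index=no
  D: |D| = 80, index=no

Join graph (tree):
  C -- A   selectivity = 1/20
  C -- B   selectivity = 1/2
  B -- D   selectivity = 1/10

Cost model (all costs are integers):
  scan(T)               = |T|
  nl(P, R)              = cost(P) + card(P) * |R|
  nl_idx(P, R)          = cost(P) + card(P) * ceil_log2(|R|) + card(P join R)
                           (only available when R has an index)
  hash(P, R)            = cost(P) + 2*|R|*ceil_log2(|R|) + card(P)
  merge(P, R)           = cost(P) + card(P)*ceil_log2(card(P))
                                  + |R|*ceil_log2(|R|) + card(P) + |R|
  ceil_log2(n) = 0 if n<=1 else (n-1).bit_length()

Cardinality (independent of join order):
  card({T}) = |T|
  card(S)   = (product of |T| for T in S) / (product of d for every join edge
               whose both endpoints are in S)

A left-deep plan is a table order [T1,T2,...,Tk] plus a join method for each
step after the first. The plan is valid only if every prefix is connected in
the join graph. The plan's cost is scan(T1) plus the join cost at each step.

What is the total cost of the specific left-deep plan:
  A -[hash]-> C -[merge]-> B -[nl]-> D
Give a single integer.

step 1: scan A: cost=80, card=80
step 2: join C via hash
    card(P join C) = 80*300/(20) = 1200
    cost = 80 + 2*300*9 + 80 = 5560
step 3: join B via merge
    card(P join B) = 1200*200/(2) = 120000
    cost = 5560 + 1200*11 + 200*8 + 1200 + 200 = 21760
step 4: join D via nl
    card(P join D) = 120000*80/(10) = 960000
    cost = 21760 + 120000*80 = 9621760

9621760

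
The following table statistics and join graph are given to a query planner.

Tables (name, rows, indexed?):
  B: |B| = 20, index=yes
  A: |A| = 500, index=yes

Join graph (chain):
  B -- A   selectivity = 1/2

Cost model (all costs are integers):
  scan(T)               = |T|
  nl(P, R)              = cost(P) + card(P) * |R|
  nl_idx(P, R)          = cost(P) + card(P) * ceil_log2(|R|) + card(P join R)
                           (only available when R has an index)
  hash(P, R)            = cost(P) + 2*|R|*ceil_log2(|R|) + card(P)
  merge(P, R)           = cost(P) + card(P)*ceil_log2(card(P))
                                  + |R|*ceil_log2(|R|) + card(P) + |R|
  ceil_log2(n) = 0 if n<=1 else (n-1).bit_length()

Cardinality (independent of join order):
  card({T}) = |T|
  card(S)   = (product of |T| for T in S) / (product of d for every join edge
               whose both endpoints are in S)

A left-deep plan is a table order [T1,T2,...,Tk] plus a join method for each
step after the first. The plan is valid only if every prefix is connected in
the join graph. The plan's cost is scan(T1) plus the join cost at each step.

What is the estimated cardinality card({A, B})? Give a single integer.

Tables in S: A(500), B(20)
Edges inside S: B-A(d=2)
numerator = 500 * 20 = 10000
denominator = 2 = 2
card(S) = 10000 / 2 = 5000

5000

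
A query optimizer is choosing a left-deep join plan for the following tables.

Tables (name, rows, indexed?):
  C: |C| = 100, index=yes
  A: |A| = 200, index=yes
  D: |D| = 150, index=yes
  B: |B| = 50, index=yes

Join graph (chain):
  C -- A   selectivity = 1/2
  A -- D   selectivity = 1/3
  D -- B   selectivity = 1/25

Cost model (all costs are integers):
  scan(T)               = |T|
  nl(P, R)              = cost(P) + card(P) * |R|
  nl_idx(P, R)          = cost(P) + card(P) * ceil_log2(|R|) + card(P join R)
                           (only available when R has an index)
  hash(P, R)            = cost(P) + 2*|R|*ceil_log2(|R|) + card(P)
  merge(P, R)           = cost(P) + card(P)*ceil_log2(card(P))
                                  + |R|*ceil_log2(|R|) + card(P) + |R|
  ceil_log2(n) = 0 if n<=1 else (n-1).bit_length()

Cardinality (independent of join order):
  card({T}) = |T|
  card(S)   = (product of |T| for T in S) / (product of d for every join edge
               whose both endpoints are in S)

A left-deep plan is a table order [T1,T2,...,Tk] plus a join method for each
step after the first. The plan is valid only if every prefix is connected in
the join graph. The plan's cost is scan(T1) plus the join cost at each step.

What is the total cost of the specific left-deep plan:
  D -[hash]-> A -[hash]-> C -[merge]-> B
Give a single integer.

step 1: scan D: cost=150, card=150
step 2: join A via hash
    card(P join A) = 150*200/(3) = 10000
    cost = 150 + 2*200*8 + 150 = 3500
step 3: join C via hash
    card(P join C) = 10000*100/(2) = 500000
    cost = 3500 + 2*100*7 + 10000 = 14900
step 4: join B via merge
    card(P join B) = 500000*50/(25) = 1000000
    cost = 14900 + 500000*19 + 50*6 + 500000 + 50 = 10015250

10015250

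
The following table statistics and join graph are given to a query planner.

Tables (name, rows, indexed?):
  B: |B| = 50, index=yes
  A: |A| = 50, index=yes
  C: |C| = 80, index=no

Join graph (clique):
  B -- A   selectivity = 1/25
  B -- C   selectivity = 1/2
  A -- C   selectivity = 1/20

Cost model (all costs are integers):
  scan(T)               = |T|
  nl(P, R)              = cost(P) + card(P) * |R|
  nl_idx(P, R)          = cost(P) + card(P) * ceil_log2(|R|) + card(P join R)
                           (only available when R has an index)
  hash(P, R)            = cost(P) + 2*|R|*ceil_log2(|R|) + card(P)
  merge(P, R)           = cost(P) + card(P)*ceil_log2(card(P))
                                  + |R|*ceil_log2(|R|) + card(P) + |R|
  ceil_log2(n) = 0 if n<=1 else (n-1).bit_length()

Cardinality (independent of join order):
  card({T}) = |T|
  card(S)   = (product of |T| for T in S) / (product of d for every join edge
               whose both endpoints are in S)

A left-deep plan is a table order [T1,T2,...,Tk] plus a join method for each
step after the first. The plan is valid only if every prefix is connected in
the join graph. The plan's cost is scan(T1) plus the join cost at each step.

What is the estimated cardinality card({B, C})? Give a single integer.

2000

Tables in S: B(50), C(80)
Edges inside S: B-C(d=2)
numerator = 50 * 80 = 4000
denominator = 2 = 2
card(S) = 4000 / 2 = 2000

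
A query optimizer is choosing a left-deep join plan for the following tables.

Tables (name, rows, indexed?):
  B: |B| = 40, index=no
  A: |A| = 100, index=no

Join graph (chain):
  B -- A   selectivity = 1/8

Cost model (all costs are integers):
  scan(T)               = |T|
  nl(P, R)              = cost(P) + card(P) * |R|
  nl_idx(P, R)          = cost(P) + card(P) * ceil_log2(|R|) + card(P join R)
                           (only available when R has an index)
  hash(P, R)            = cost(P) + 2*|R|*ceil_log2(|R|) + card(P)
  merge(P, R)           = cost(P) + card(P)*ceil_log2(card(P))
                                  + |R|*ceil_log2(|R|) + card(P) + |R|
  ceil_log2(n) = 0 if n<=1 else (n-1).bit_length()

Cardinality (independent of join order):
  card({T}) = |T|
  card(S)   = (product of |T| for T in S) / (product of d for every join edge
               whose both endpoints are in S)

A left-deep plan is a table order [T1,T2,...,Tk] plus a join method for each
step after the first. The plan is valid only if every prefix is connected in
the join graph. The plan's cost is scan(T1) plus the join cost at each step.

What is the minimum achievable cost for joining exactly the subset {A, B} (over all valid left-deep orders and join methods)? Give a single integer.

Selinger DP over subsets of {A,B}:
  {B}: scan cost=40, card=40
  {A}: scan cost=100, card=100
  {AB}: card=500; try (B,hash)→680, (A,merge)→1120, (B,merge)→1180, (A,hash)→1480, (A,nl)→4040, (B,nl)→4100; best=680 via (B,hash)

680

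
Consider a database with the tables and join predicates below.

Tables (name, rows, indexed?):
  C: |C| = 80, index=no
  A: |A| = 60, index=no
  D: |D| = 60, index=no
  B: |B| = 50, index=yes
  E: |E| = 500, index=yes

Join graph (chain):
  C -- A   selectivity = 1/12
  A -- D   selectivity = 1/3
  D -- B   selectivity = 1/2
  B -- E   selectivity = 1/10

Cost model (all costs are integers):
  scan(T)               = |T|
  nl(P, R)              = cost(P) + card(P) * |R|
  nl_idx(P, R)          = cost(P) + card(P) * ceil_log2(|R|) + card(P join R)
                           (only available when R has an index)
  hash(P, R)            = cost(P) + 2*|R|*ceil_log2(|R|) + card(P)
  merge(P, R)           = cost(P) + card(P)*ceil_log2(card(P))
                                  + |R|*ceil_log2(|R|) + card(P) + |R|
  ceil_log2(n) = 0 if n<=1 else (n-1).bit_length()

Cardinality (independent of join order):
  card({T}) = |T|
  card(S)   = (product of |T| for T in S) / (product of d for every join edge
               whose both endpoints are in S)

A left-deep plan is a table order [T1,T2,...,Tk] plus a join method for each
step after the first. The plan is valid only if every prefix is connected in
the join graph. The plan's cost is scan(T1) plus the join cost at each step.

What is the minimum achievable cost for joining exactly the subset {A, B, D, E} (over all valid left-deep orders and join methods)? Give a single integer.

Selinger DP over subsets of {A,B,D,E}:
  {A}: scan cost=60, card=60
  {D}: scan cost=60, card=60
  {B}: scan cost=50, card=50
  {E}: scan cost=500, card=500
  {AD}: card=1200; try (D,hash)→840, (A,hash)→840, (D,merge)→900, (A,merge)→900, (D,nl)→3660, (A,nl)→3660; best=840 via (D,hash)
  {BD}: card=1500; try (B,hash)→720, (D,hash)→820, (D,merge)→820, (B,merge)→830, (B,nl_idx)→1920, (D,nl)→3050 …(+1); best=720 via (B,hash)
  {BE}: card=2500; try (B,hash)→1600, (E,nl_idx)→3000, (E,merge)→5400, (B,merge)→5850, (B,nl_idx)→6000, (E,hash)→9100 …(+2); best=1600 via (B,hash)
  {ABD}: card=30000; try (B,hash)→2640, (A,hash)→2940, (B,merge)→15590, (A,merge)→19140, (B,nl_idx)→38040, (B,nl)→60840 …(+1); best=2640 via (B,hash)
  {BDE}: card=75000; try (D,hash)→4820, (E,hash)→11220, (E,merge)→23720, (D,merge)→34520, (E,nl_idx)→89220, (D,nl)→151600 …(+1); best=4820 via (D,hash)
  {ABDE}: card=1500000; try (E,hash)→41640, (A,hash)→80540, (E,merge)→487640, (A,merge)→1355240, (E,nl_idx)→1772640, (A,nl)→4504820 …(+1); best=41640 via (E,hash)

41640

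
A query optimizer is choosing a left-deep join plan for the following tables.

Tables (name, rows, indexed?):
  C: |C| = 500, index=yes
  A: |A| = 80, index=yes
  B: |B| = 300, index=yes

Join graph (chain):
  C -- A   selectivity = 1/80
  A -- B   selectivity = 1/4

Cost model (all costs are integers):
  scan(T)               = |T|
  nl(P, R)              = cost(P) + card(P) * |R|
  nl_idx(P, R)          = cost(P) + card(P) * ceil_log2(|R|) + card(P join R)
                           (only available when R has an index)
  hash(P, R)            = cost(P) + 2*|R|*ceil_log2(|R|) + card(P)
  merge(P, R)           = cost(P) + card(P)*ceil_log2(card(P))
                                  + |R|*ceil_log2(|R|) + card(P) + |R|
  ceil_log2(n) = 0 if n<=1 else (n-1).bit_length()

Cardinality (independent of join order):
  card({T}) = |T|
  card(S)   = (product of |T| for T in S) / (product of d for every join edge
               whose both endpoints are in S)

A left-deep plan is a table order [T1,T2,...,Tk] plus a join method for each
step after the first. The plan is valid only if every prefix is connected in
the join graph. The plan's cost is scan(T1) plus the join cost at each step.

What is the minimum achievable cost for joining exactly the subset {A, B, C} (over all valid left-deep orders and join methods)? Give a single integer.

Selinger DP over subsets of {A,B,C}:
  {C}: scan cost=500, card=500
  {A}: scan cost=80, card=80
  {B}: scan cost=300, card=300
  {AC}: card=500; try (C,nl_idx)→1300, (A,hash)→2120, (A,nl_idx)→4500, (C,merge)→5720, (A,merge)→6140, (C,hash)→9160 …(+2); best=1300 via (C,nl_idx)
  {AB}: card=6000; try (A,hash)→1720, (B,merge)→3720, (A,merge)→3940, (B,hash)→5560, (B,nl_idx)→6800, (A,nl_idx)→8400 …(+2); best=1720 via (A,hash)
  {ABC}: card=37500; try (B,hash)→7200, (B,merge)→9300, (C,hash)→16720, (B,nl_idx)→43300, (C,merge)→90720, (C,nl_idx)→93220 …(+2); best=7200 via (B,hash)

7200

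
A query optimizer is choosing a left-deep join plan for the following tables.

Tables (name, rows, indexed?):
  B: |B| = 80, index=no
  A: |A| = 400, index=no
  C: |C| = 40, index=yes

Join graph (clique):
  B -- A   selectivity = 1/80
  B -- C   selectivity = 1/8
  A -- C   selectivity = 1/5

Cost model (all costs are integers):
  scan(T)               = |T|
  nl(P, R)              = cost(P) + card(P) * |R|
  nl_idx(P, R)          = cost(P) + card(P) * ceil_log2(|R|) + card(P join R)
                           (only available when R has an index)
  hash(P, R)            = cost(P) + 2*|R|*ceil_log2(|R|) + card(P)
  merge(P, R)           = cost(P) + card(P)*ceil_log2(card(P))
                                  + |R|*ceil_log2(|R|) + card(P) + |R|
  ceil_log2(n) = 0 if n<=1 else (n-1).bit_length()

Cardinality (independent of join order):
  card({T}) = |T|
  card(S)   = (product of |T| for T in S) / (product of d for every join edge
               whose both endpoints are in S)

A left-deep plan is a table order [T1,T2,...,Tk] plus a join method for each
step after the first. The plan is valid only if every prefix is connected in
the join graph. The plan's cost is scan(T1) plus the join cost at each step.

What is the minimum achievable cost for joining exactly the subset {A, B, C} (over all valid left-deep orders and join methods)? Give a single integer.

2800

Selinger DP over subsets of {A,B,C}:
  {B}: scan cost=80, card=80
  {A}: scan cost=400, card=400
  {C}: scan cost=40, card=40
  {AB}: card=400; try (B,hash)→1920, (A,merge)→4720, (B,merge)→5040, (A,hash)→7360, (A,nl)→32080, (B,nl)→32400; best=1920 via (B,hash)
  {BC}: card=400; try (C,hash)→640, (C,nl_idx)→960, (B,merge)→960, (C,merge)→1000, (B,hash)→1200, (B,nl)→3240 …(+1); best=640 via (C,hash)
  {AC}: card=3200; try (C,hash)→1280, (A,merge)→4320, (C,merge)→4680, (C,nl_idx)→6000, (A,hash)→7280, (A,nl)→16040 …(+1); best=1280 via (C,hash)
  {ABC}: card=400; try (C,hash)→2800, (C,nl_idx)→4720, (B,hash)→5600, (C,merge)→6200, (A,hash)→8240, (A,merge)→8640 …(+4); best=2800 via (C,hash)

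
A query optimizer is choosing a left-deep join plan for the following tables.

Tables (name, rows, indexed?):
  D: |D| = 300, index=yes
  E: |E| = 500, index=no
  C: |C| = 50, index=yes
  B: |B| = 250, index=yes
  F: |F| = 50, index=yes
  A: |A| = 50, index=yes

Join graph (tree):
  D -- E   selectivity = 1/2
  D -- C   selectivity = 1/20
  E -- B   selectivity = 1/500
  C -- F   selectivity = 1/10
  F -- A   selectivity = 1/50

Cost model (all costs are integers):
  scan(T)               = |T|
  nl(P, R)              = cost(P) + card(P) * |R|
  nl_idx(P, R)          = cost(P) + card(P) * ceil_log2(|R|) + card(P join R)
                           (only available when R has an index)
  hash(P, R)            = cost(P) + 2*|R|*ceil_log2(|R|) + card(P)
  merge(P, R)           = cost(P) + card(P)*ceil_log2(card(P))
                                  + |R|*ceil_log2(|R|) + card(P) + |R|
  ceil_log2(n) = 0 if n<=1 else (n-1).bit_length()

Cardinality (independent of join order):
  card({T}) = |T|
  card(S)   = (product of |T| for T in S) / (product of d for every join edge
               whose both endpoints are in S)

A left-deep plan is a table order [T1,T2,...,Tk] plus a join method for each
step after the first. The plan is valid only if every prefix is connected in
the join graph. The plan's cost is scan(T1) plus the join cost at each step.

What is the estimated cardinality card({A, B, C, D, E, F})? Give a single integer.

468750

Tables in S: A(50), B(250), C(50), D(300), E(500), F(50)
Edges inside S: D-E(d=2), D-C(d=20), E-B(d=500), C-F(d=10), F-A(d=50)
numerator = 50 * 250 * 50 * 300 * 500 * 50 = 4687500000000
denominator = 2 * 20 * 500 * 10 * 50 = 10000000
card(S) = 4687500000000 / 10000000 = 468750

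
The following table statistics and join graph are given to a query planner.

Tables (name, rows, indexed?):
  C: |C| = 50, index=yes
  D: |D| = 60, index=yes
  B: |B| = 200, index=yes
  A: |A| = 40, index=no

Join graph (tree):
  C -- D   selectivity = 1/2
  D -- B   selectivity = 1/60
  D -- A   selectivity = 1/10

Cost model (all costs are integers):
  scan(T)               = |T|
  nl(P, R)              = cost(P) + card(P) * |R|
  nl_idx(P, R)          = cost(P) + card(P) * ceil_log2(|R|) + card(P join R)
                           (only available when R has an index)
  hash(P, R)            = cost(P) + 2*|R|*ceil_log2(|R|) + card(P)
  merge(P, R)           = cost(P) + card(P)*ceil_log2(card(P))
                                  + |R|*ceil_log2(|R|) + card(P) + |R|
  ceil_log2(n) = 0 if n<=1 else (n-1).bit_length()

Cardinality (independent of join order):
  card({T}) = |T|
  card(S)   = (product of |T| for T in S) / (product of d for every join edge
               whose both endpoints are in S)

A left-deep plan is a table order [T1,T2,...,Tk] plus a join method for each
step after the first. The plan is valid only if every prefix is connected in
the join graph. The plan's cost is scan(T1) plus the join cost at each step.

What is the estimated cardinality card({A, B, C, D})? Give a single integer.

20000

Tables in S: A(40), B(200), C(50), D(60)
Edges inside S: C-D(d=2), D-B(d=60), D-A(d=10)
numerator = 40 * 200 * 50 * 60 = 24000000
denominator = 2 * 60 * 10 = 1200
card(S) = 24000000 / 1200 = 20000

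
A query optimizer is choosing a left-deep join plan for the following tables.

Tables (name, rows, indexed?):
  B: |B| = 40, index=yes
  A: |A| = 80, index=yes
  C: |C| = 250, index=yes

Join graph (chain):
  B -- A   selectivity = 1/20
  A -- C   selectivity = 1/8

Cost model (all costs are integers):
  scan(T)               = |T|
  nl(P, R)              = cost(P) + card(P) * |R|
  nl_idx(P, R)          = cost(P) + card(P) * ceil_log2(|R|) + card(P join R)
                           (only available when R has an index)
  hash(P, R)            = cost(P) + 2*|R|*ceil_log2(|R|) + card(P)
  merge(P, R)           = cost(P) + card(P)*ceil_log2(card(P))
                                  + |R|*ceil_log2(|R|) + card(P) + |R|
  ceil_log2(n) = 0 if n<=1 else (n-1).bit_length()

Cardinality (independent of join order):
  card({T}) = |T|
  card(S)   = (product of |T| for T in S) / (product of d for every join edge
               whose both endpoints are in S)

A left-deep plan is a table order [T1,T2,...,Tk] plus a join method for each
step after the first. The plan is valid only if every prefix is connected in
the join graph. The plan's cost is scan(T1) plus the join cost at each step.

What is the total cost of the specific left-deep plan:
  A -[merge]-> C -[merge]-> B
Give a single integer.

step 1: scan A: cost=80, card=80
step 2: join C via merge
    card(P join C) = 80*250/(8) = 2500
    cost = 80 + 80*7 + 250*8 + 80 + 250 = 2970
step 3: join B via merge
    card(P join B) = 2500*40/(20) = 5000
    cost = 2970 + 2500*12 + 40*6 + 2500 + 40 = 35750

35750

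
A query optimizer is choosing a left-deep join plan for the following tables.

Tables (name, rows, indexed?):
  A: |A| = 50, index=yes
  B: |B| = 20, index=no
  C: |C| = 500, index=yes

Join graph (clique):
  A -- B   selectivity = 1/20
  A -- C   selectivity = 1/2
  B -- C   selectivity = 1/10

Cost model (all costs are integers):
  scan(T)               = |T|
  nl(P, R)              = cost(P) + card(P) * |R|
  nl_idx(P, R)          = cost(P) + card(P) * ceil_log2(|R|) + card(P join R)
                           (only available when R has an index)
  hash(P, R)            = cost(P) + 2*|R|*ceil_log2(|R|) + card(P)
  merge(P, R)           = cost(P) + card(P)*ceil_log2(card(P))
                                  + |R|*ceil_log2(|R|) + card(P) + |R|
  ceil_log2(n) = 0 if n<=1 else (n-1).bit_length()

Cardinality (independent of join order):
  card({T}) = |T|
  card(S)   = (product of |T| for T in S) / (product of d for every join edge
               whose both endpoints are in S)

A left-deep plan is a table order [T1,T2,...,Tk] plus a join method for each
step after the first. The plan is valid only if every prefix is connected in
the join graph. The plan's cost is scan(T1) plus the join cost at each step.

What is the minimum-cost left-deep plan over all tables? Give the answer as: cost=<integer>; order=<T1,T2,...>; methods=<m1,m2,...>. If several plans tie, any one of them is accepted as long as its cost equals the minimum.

cost=1890; order=B,A,C; methods=nl_idx,nl_idx

Selinger DP (subsets sized 1..n):
  {A}: scan cost=50, card=50
  {B}: scan cost=20, card=20
  {C}: scan cost=500, card=500
  {AB}: card=50; try (A,nl_idx)→190, (B,hash)→300, (A,merge)→490, (B,merge)→520, (A,hash)→640, (A,nl)→1020 …(+1); best=190 via (A,nl_idx)
  {AC}: card=12500; try (A,hash)→1600, (C,merge)→5400, (A,merge)→5850, (C,hash)→9100, (C,nl_idx)→13000, (A,nl_idx)→16000 …(+2); best=1600 via (A,hash)
  {BC}: card=1000; try (C,nl_idx)→1200, (B,hash)→1200, (C,merge)→5140, (B,merge)→5620, (C,hash)→9040, (C,nl)→10020 …(+1); best=1200 via (C,nl_idx)
  {ABC}: card=1250; try (C,nl_idx)→1890, (A,hash)→2800, (C,merge)→5540, (A,nl_idx)→8450, (C,hash)→9240, (A,merge)→12550 …(+5); best=1890 via (C,nl_idx)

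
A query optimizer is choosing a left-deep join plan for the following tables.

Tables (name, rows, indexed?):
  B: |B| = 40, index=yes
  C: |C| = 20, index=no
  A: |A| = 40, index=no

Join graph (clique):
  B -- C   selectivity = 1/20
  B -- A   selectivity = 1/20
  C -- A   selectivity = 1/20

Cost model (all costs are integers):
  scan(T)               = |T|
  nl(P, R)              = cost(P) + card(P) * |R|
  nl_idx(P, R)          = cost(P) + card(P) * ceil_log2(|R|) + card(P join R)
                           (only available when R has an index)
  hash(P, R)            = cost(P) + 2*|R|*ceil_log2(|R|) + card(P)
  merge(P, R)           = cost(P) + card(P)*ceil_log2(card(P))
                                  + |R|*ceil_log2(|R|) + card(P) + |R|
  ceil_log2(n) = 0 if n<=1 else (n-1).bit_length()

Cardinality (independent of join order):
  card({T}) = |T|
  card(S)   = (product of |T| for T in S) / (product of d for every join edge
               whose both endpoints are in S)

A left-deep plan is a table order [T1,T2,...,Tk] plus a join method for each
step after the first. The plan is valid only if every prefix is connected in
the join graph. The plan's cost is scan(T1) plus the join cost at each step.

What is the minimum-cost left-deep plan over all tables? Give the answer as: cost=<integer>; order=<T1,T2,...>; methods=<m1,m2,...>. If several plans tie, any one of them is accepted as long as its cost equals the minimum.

Selinger DP (subsets sized 1..n):
  {B}: scan cost=40, card=40
  {C}: scan cost=20, card=20
  {A}: scan cost=40, card=40
  {BC}: card=40; try (B,nl_idx)→180, (C,hash)→280, (B,merge)→420, (C,merge)→440, (B,hash)→520, (B,nl)→820 …(+1); best=180 via (B,nl_idx)
  {AB}: card=80; try (B,nl_idx)→360, (B,hash)→560, (A,hash)→560, (B,merge)→600, (A,merge)→600, (B,nl)→1640 …(+1); best=360 via (B,nl_idx)
  {AC}: card=40; try (C,hash)→280, (A,merge)→420, (C,merge)→440, (A,hash)→520, (A,nl)→820, (C,nl)→840; best=280 via (C,hash)
  {ABC}: card=4; try (B,nl_idx)→524, (C,hash)→640, (A,hash)→700, (A,merge)→740, (B,hash)→800, (B,merge)→840 …(+4); best=524 via (B,nl_idx)

cost=524; order=A,C,B; methods=hash,nl_idx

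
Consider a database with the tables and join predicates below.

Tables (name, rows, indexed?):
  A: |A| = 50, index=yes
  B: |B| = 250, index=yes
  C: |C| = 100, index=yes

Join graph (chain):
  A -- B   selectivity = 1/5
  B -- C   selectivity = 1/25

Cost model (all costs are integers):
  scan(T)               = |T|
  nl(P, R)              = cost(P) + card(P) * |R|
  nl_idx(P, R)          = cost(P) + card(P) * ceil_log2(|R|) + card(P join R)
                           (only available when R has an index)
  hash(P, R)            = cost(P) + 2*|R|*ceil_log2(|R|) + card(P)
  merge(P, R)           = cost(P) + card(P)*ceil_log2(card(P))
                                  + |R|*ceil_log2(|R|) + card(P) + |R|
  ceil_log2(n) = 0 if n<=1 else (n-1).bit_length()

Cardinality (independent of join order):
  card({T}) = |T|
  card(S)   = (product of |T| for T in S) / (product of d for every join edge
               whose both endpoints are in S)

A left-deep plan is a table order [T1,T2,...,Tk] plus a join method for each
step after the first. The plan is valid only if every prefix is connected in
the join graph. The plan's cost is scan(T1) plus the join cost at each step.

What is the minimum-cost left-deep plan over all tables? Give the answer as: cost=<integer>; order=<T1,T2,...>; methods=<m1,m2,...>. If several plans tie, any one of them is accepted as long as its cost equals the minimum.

cost=3500; order=B,C,A; methods=hash,hash

Selinger DP (subsets sized 1..n):
  {A}: scan cost=50, card=50
  {B}: scan cost=250, card=250
  {C}: scan cost=100, card=100
  {AB}: card=2500; try (A,hash)→1100, (B,merge)→2650, (A,merge)→2850, (B,nl_idx)→2950, (B,hash)→4100, (A,nl_idx)→4250 …(+2); best=1100 via (A,hash)
  {BC}: card=1000; try (C,hash)→1900, (B,nl_idx)→1900, (C,nl_idx)→3000, (B,merge)→3150, (C,merge)→3300, (B,hash)→4200 …(+2); best=1900 via (C,hash)
  {ABC}: card=10000; try (A,hash)→3500, (C,hash)→5000, (A,merge)→13250, (A,nl_idx)→17900, (C,nl_idx)→28600, (C,merge)→34400 …(+2); best=3500 via (A,hash)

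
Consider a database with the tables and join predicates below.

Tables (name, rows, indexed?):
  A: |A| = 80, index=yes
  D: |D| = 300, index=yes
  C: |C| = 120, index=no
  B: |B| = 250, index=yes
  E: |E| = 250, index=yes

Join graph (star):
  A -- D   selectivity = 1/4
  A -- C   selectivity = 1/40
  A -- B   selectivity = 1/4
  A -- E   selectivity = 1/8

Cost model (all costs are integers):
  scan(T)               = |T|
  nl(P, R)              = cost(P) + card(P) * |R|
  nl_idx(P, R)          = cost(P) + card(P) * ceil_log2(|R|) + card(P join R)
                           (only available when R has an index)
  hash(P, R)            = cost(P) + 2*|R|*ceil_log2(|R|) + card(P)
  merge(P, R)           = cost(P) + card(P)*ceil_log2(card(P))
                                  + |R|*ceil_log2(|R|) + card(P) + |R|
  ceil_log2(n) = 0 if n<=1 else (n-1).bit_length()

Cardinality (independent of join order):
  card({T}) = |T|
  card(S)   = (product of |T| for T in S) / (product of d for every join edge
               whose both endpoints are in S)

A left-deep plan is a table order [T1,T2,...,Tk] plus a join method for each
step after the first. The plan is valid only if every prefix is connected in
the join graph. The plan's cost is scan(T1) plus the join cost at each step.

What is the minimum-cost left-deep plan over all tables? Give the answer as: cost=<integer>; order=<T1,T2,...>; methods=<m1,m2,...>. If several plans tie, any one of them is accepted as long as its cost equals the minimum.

cost=491090; order=C,A,E,B,D; methods=nl_idx,hash,hash,hash

Selinger DP (subsets sized 1..n):
  {A}: scan cost=80, card=80
  {D}: scan cost=300, card=300
  {C}: scan cost=120, card=120
  {B}: scan cost=250, card=250
  {E}: scan cost=250, card=250
  {AD}: card=6000; try (A,hash)→1720, (D,merge)→3720, (A,merge)→3940, (D,hash)→5560, (D,nl_idx)→6800, (A,nl_idx)→8400 …(+2); best=1720 via (A,hash)
  {AC}: card=240; try (A,nl_idx)→1200, (A,hash)→1360, (C,merge)→1680, (A,merge)→1720, (C,hash)→1840, (C,nl)→9680 …(+1); best=1200 via (A,nl_idx)
  {AB}: card=5000; try (A,hash)→1620, (B,merge)→2970, (A,merge)→3140, (B,hash)→4160, (B,nl_idx)→5720, (A,nl_idx)→7000 …(+2); best=1620 via (A,hash)
  {AE}: card=2500; try (A,hash)→1620, (E,merge)→2970, (A,merge)→3140, (E,nl_idx)→3220, (E,hash)→4160, (A,nl_idx)→4500 …(+2); best=1620 via (A,hash)
  {ACD}: card=18000; try (D,merge)→6360, (D,hash)→6840, (C,hash)→9400, (D,nl_idx)→21360, (D,nl)→73200, (C,merge)→86680 …(+1); best=6360 via (D,merge)
  {ABD}: card=375000; try (B,hash)→11720, (D,hash)→12020, (D,merge)→74620, (B,merge)→87970, (D,nl_idx)→421620, (B,nl_idx)→424720 …(+2); best=11720 via (B,hash)
  {ADE}: card=187500; try (D,hash)→9520, (E,hash)→11720, (D,merge)→37120, (E,merge)→87970, (D,nl_idx)→211620, (E,nl_idx)→237220 …(+2); best=9520 via (D,hash)
  {ABC}: card=15000; try (B,hash)→5440, (B,merge)→5610, (C,hash)→8300, (B,nl_idx)→18120, (B,nl)→61200, (C,merge)→72580 …(+1); best=5440 via (B,hash)
  {ACE}: card=7500; try (E,hash)→5440, (E,merge)→5610, (C,hash)→5800, (E,nl_idx)→10620, (C,merge)→35080, (E,nl)→61200 …(+1); best=5440 via (E,hash)
  {ABE}: card=156250; try (B,hash)→8120, (E,hash)→10620, (B,merge)→36370, (E,merge)→73870, (B,nl_idx)→177870, (E,nl_idx)→197870 …(+2); best=8120 via (B,hash)
  {ABCD}: card=1125000; try (D,hash)→25840, (B,hash)→28360, (D,merge)→233440, (B,merge)→296610, (C,hash)→388400, (D,nl_idx)→1265440 …(+5); best=25840 via (D,hash)
  {ACDE}: card=562500; try (D,hash)→18340, (E,hash)→28360, (D,merge)→113440, (C,hash)→198700, (E,merge)→296610, (D,nl_idx)→635440 …(+5); best=18340 via (D,hash)
  {ABDE}: card=11718750; try (D,hash)→169770, (B,hash)→201020, (E,hash)→390720, (D,merge)→2979870, (B,merge)→3574270, (E,merge)→7513970 …(+6); best=169770 via (D,hash)
  {ABCE}: card=468750; try (B,hash)→16940, (E,hash)→24440, (B,merge)→112690, (C,hash)→166050, (E,merge)→232690, (B,nl_idx)→534190 …(+5); best=16940 via (B,hash)
  {ABCDE}: card=35156250; try (D,hash)→491090, (B,hash)→584840, (E,hash)→1154840, (D,merge)→9394940, (B,merge)→11833090, (C,hash)→11890200 …(+9); best=491090 via (D,hash)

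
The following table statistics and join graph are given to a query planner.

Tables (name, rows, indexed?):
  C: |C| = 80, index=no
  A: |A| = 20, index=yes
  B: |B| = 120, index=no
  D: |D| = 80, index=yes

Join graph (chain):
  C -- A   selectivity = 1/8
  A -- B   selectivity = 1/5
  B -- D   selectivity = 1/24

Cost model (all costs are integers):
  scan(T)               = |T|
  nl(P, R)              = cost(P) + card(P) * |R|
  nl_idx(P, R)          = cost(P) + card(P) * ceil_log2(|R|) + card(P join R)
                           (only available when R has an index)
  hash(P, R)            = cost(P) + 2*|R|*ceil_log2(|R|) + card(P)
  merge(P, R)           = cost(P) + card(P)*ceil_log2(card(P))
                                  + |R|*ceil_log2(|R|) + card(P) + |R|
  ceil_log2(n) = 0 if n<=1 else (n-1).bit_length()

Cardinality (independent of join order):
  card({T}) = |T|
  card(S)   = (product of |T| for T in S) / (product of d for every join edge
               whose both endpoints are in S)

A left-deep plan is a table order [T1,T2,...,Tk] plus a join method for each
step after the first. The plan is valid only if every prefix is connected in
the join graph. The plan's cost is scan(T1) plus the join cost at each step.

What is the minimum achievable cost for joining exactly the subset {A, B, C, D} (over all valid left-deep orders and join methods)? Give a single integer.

Selinger DP over subsets of {A,B,C,D}:
  {C}: scan cost=80, card=80
  {A}: scan cost=20, card=20
  {B}: scan cost=120, card=120
  {D}: scan cost=80, card=80
  {AC}: card=200; try (A,hash)→360, (A,nl_idx)→680, (C,merge)→780, (A,merge)→840, (C,hash)→1160, (C,nl)→1620 …(+1); best=360 via (A,hash)
  {AB}: card=480; try (A,hash)→440, (B,merge)→1100, (A,merge)→1200, (A,nl_idx)→1200, (B,hash)→1720, (B,nl)→2420 …(+1); best=440 via (A,hash)
  {BD}: card=400; try (D,hash)→1360, (D,nl_idx)→1360, (B,merge)→1680, (D,merge)→1720, (B,hash)→1840, (B,nl)→9680 …(+1); best=1360 via (D,hash)
  {ABC}: card=4800; try (C,hash)→2040, (B,hash)→2240, (B,merge)→3120, (C,merge)→5880, (B,nl)→24360, (C,nl)→38840; best=2040 via (C,hash)
  {ABD}: card=1600; try (A,hash)→1960, (D,hash)→2040, (A,nl_idx)→4960, (D,nl_idx)→5400, (A,merge)→5480, (D,merge)→5880 …(+2); best=1960 via (A,hash)
  {ABCD}: card=16000; try (C,hash)→4680, (D,hash)→7960, (C,merge)→21800, (D,nl_idx)→51640, (D,merge)→69880, (C,nl)→129960 …(+1); best=4680 via (C,hash)

4680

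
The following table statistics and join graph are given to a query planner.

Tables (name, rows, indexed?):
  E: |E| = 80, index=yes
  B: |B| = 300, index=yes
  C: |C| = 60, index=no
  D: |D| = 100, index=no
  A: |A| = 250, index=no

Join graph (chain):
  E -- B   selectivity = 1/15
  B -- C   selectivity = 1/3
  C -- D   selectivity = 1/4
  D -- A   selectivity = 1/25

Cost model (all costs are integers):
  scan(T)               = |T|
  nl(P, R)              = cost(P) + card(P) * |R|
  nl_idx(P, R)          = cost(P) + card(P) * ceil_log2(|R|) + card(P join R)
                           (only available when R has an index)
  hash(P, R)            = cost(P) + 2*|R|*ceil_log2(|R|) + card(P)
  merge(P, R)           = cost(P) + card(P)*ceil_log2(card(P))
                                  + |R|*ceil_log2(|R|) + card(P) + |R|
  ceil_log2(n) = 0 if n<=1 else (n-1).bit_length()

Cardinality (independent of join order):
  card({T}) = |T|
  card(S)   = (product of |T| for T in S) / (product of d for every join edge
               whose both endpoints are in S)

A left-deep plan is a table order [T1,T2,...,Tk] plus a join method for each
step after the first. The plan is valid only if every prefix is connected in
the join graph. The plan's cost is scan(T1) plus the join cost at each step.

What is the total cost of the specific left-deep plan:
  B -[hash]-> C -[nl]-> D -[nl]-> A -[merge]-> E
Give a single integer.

71101960

step 1: scan B: cost=300, card=300
step 2: join C via hash
    card(P join C) = 300*60/(3) = 6000
    cost = 300 + 2*60*6 + 300 = 1320
step 3: join D via nl
    card(P join D) = 6000*100/(4) = 150000
    cost = 1320 + 6000*100 = 601320
step 4: join A via nl
    card(P join A) = 150000*250/(25) = 1500000
    cost = 601320 + 150000*250 = 38101320
step 5: join E via merge
    card(P join E) = 1500000*80/(15) = 8000000
    cost = 38101320 + 1500000*21 + 80*7 + 1500000 + 80 = 71101960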